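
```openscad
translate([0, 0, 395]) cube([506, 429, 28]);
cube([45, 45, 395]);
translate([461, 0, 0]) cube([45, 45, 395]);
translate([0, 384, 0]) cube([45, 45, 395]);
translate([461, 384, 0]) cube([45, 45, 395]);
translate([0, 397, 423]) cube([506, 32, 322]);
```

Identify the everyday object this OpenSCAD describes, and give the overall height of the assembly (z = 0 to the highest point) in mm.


A chair. The overall height is 745 mm.

A slab on four corner posts with a tall panel at the back — a chair. The seat slab sits at z = 395 with thickness 28, and the 322 mm backrest starts at the seat top, so the overall height is 395 + 28 + 322 = 745 mm.


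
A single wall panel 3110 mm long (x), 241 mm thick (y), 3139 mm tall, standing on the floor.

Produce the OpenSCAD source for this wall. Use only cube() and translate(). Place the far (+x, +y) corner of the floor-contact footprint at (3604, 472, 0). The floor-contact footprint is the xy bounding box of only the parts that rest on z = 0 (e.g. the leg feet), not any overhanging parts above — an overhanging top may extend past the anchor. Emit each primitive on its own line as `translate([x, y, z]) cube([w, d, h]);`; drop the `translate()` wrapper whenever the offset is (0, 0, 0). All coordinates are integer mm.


translate([494, 231, 0]) cube([3110, 241, 3139]);


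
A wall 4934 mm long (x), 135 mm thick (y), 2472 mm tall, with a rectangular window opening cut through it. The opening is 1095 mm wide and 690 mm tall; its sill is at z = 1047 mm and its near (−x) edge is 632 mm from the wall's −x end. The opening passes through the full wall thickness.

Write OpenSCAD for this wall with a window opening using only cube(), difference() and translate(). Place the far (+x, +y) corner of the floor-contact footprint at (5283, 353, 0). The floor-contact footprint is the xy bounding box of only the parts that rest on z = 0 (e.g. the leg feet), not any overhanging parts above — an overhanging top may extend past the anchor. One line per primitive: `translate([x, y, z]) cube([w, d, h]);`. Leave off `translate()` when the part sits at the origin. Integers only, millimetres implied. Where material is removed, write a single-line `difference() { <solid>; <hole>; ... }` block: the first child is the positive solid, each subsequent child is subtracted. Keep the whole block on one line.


difference() { translate([349, 218, 0]) cube([4934, 135, 2472]); translate([981, 218, 1047]) cube([1095, 135, 690]); }


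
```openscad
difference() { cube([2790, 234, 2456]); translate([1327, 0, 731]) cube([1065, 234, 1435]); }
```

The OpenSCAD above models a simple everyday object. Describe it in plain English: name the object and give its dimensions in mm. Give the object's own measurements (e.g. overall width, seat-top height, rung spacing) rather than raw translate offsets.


A wall 2790 mm long (x), 234 mm thick (y), 2456 mm tall, with a rectangular window opening cut through it. The opening is 1065 mm wide and 1435 mm tall; its sill is at z = 731 mm and its near (−x) edge is 1327 mm from the wall's −x end. The opening passes through the full wall thickness.


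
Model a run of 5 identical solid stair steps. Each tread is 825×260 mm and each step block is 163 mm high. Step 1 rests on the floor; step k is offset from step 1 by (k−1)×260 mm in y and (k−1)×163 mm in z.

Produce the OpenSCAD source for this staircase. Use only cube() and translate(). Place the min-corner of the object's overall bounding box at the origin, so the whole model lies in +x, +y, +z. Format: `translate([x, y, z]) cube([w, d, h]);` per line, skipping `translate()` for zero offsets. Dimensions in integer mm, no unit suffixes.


cube([825, 260, 163]);
translate([0, 260, 163]) cube([825, 260, 163]);
translate([0, 520, 326]) cube([825, 260, 163]);
translate([0, 780, 489]) cube([825, 260, 163]);
translate([0, 1040, 652]) cube([825, 260, 163]);


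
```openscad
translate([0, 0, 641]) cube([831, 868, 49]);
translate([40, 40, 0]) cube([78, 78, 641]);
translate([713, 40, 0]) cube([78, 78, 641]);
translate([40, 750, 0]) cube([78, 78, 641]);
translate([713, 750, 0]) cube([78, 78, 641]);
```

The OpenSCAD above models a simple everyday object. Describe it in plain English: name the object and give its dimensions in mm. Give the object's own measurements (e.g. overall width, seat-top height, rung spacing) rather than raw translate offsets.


A table: top 831 mm (x) × 868 mm (y), 49 mm thick, upper face at z = 690 mm, on four 78×78 mm square legs, each inset 40 mm from the nearest pair of top edges from z = 0 to the bottom of the top.


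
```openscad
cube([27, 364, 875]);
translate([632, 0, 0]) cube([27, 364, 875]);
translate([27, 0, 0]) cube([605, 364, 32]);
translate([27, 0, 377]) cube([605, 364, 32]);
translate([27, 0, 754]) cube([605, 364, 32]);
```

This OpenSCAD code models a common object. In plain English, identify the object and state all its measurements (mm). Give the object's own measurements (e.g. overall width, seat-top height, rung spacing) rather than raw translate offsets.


An open bookshelf. Two side panels, each 27 mm thick, 364 mm deep and 875 mm tall, stand 659 mm apart (outside-to-outside). Between them sit 3 shelves, each 32 mm thick and 364 mm deep, spanning the full gap between the sides. The bottom shelf rests on the floor (its underside at z = 0) and the clear gap between one shelf's top and the next shelf's underside is 345 mm.


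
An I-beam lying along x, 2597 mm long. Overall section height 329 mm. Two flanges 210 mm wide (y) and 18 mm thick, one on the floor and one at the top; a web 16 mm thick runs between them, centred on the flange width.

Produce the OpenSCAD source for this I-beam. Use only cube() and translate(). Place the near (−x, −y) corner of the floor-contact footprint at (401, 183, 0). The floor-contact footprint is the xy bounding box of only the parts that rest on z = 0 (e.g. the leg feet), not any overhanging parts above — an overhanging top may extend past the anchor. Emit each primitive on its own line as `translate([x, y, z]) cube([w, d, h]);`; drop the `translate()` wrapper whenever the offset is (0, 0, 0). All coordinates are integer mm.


translate([401, 183, 0]) cube([2597, 210, 18]);
translate([401, 280, 18]) cube([2597, 16, 293]);
translate([401, 183, 311]) cube([2597, 210, 18]);


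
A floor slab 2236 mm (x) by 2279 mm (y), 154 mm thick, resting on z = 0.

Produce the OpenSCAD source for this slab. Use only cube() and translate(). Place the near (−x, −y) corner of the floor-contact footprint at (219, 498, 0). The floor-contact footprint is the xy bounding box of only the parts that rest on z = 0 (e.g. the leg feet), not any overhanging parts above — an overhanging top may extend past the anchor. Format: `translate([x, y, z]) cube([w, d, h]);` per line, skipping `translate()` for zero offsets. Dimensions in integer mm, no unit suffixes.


translate([219, 498, 0]) cube([2236, 2279, 154]);


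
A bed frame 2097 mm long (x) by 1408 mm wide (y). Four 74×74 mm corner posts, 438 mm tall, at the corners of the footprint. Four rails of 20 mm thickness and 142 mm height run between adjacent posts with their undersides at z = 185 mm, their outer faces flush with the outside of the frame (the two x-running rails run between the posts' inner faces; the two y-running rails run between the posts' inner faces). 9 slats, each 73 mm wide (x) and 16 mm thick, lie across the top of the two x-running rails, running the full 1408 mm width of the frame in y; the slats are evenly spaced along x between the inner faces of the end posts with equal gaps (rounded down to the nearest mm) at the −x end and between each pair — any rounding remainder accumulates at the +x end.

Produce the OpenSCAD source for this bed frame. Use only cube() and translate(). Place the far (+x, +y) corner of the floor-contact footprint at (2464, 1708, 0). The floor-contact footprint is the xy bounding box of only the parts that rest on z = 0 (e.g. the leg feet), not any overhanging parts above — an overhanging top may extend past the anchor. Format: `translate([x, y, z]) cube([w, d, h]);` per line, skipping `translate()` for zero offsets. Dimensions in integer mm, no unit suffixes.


// slat z = rail_z + rail_h = 185 + 142 = 327
// slat gap = ⌊(1949 − 9·73) / 10⌋ = 129
translate([367, 300, 0]) cube([74, 74, 438]);
translate([367, 1634, 0]) cube([74, 74, 438]);
translate([2390, 300, 0]) cube([74, 74, 438]);
translate([2390, 1634, 0]) cube([74, 74, 438]);
translate([441, 300, 185]) cube([1949, 20, 142]);
translate([441, 1688, 185]) cube([1949, 20, 142]);
translate([367, 374, 185]) cube([20, 1260, 142]);
translate([2444, 374, 185]) cube([20, 1260, 142]);
translate([570, 300, 327]) cube([73, 1408, 16]);
translate([772, 300, 327]) cube([73, 1408, 16]);
translate([974, 300, 327]) cube([73, 1408, 16]);
translate([1176, 300, 327]) cube([73, 1408, 16]);
translate([1378, 300, 327]) cube([73, 1408, 16]);
translate([1580, 300, 327]) cube([73, 1408, 16]);
translate([1782, 300, 327]) cube([73, 1408, 16]);
translate([1984, 300, 327]) cube([73, 1408, 16]);
translate([2186, 300, 327]) cube([73, 1408, 16]);


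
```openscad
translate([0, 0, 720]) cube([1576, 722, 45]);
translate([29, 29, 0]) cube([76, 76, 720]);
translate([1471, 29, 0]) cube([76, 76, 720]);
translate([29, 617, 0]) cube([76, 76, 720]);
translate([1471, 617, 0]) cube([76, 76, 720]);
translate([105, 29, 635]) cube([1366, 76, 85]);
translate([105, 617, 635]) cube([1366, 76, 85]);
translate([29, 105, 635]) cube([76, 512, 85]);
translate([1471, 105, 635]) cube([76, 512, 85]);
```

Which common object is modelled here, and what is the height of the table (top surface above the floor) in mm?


A table. The table height is 765 mm.

A 1576×722×45 slab sits at z = 720 on four 76 mm square posts — a table. The top surface is at 720 + 45 = 765 mm.


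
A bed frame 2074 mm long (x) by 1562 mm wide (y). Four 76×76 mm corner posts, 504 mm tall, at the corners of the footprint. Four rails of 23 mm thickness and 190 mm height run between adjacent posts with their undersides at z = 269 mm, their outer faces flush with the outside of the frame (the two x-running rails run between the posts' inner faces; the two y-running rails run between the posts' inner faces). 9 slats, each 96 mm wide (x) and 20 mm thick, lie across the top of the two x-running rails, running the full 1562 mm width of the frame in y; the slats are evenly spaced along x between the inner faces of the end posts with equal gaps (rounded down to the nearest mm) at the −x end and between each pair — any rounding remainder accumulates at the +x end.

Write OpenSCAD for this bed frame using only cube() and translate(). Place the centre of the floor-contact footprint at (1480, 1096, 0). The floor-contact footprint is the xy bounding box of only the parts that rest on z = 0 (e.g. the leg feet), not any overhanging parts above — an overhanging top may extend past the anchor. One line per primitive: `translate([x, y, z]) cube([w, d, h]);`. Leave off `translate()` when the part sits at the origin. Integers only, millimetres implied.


translate([443, 315, 0]) cube([76, 76, 504]);
translate([443, 1801, 0]) cube([76, 76, 504]);
translate([2441, 315, 0]) cube([76, 76, 504]);
translate([2441, 1801, 0]) cube([76, 76, 504]);
translate([519, 315, 269]) cube([1922, 23, 190]);
translate([519, 1854, 269]) cube([1922, 23, 190]);
translate([443, 391, 269]) cube([23, 1410, 190]);
translate([2494, 391, 269]) cube([23, 1410, 190]);
translate([624, 315, 459]) cube([96, 1562, 20]);
translate([825, 315, 459]) cube([96, 1562, 20]);
translate([1026, 315, 459]) cube([96, 1562, 20]);
translate([1227, 315, 459]) cube([96, 1562, 20]);
translate([1428, 315, 459]) cube([96, 1562, 20]);
translate([1629, 315, 459]) cube([96, 1562, 20]);
translate([1830, 315, 459]) cube([96, 1562, 20]);
translate([2031, 315, 459]) cube([96, 1562, 20]);
translate([2232, 315, 459]) cube([96, 1562, 20]);


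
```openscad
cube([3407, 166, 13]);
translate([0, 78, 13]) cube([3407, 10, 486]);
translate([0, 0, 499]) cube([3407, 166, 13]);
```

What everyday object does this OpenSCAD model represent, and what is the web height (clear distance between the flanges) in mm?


An I-beam. The web height is 486 mm.

Two wide flanges with a thin centred web — an I-beam. Overall 512 mm minus two 13 mm flanges gives a web of 512 − 2·13 = 486 mm.


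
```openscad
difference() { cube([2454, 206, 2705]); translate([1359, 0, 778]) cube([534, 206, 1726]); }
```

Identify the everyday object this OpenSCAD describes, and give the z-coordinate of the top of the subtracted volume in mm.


A wall with a window opening. The window head height is 2504 mm.

A wall with a rectangular opening subtracted — a window. Sill at z = 778, opening 1726 mm tall, so the head is at 778 + 1726 = 2504 mm.


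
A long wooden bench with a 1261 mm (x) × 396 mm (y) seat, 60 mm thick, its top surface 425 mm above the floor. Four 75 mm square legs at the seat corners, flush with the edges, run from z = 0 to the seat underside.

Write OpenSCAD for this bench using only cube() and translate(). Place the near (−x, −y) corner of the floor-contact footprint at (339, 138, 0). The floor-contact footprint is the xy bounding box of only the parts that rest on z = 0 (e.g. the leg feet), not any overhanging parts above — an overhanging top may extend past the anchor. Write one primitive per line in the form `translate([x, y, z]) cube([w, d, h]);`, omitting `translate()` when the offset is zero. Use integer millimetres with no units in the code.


translate([339, 138, 365]) cube([1261, 396, 60]);
translate([339, 138, 0]) cube([75, 75, 365]);
translate([339, 459, 0]) cube([75, 75, 365]);
translate([1525, 138, 0]) cube([75, 75, 365]);
translate([1525, 459, 0]) cube([75, 75, 365]);


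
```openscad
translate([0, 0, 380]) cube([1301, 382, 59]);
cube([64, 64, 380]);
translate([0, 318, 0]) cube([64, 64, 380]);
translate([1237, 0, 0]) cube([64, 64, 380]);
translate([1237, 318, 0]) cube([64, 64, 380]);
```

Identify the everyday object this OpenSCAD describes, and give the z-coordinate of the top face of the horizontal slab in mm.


A bench. The seat-top height is 439 mm.

A long slab on four corner posts — a bench. The slab sits at z = 380 with thickness 59, so the top is 380 + 59 = 439 mm.


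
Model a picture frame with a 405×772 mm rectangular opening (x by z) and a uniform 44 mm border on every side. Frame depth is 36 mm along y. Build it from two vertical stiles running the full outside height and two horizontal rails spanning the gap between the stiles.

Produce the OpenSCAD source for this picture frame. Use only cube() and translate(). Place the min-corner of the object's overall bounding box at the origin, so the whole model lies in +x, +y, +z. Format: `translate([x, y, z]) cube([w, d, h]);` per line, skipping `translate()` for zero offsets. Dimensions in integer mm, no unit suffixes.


cube([44, 36, 860]);
translate([449, 0, 0]) cube([44, 36, 860]);
translate([44, 0, 0]) cube([405, 36, 44]);
translate([44, 0, 816]) cube([405, 36, 44]);


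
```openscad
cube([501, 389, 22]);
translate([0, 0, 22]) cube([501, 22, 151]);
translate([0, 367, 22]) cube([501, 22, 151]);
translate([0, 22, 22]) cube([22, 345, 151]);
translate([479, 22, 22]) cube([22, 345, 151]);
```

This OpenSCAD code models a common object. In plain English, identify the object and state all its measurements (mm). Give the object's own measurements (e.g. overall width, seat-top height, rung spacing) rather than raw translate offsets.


An open-topped rectangular box: outside dimensions 501×389×173 mm, with a uniform wall and base thickness of 22 mm. The base is a full 501×389 slab on the floor; four walls sit on top of the base. The front and back walls (the −y and +y sides) span the full width; the two side walls fit between them.


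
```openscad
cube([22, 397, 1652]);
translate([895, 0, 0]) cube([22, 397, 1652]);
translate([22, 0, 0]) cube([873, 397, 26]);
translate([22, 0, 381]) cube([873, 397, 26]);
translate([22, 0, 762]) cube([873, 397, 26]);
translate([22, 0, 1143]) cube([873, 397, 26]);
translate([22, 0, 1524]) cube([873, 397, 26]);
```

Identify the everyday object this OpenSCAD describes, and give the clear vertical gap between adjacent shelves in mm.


A bookshelf. The clear shelf gap is 355 mm.

Two tall side panels with 5 horizontal boards between them — a bookshelf. The first two shelf undersides are at z = 0 and z = 381; with shelf thickness 26, the clear gap is 381 − 0 − 26 = 355 mm.


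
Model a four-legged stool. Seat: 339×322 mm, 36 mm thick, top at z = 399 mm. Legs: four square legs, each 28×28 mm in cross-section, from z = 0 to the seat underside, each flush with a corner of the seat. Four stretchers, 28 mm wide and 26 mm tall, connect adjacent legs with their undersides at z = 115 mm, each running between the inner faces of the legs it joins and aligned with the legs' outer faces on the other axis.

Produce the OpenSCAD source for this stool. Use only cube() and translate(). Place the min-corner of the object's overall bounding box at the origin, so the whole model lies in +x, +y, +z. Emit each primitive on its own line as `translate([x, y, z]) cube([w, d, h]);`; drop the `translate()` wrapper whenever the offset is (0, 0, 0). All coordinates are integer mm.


// leg_h = 399 - 36 = 363
// stretcher span = 339 - 2*28 = 283
translate([0, 0, 363]) cube([339, 322, 36]);
cube([28, 28, 363]);
translate([311, 0, 0]) cube([28, 28, 363]);
translate([0, 294, 0]) cube([28, 28, 363]);
translate([311, 294, 0]) cube([28, 28, 363]);
translate([28, 0, 115]) cube([283, 28, 26]);
translate([28, 294, 115]) cube([283, 28, 26]);
translate([0, 28, 115]) cube([28, 266, 26]);
translate([311, 28, 115]) cube([28, 266, 26]);


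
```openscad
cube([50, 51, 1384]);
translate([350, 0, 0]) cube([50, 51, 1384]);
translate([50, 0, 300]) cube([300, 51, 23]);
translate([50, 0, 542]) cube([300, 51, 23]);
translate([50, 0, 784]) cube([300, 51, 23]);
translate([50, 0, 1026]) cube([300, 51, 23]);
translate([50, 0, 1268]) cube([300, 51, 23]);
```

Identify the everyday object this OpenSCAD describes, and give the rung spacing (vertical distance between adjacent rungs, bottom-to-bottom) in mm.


A ladder. The rung spacing is 242 mm.

Two tall 50×51 posts with 5 short bars between them — a ladder. Adjacent rungs sit at z = 300 and z = 542, so the spacing is 542 − 300 = 242 mm.


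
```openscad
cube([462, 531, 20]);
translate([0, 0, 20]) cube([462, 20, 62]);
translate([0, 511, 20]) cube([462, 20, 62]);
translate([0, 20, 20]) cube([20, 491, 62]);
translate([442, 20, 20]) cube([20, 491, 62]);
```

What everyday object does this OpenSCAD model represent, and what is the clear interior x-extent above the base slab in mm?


An open box. The internal width is 422 mm.

A 462×531 base slab with four walls standing on it — an open box. The base is 462 mm wide and the walls are 20 mm thick, so the internal width is 462 − 2 × 20 = 422 mm.


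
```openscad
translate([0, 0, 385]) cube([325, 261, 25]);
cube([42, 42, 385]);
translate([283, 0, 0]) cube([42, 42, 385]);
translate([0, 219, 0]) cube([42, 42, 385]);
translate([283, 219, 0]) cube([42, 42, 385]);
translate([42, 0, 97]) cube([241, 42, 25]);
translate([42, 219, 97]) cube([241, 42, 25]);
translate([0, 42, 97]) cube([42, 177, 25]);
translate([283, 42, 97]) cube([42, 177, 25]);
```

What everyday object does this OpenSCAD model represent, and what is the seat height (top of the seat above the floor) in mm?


A stool. The seat height is 410 mm.

A 325×261×25 slab at z = 385 on four corner posts — a stool. The seat top is 385 + 25 = 410 mm.


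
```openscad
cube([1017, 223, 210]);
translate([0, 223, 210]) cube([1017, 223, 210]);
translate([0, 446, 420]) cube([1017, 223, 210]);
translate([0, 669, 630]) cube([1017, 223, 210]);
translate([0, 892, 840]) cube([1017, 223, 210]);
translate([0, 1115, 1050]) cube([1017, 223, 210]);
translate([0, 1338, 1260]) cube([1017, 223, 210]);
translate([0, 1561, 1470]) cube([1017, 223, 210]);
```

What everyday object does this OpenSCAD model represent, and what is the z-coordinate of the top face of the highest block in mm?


A staircase. The total rise is 1680 mm.

8 identical blocks, each offset up and back from the previous — a staircase. Each step is 210 mm tall and there are 8 of them, so the total rise is 8 × 210 = 1680 mm.


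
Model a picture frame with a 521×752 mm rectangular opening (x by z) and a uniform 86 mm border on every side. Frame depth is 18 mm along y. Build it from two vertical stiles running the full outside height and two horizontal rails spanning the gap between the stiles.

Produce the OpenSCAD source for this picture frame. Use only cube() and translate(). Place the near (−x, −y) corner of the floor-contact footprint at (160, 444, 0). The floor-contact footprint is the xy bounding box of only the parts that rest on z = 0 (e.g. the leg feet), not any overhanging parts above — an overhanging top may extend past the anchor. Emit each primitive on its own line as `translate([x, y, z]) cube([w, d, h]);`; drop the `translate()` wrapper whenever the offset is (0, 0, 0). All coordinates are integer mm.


translate([160, 444, 0]) cube([86, 18, 924]);
translate([767, 444, 0]) cube([86, 18, 924]);
translate([246, 444, 0]) cube([521, 18, 86]);
translate([246, 444, 838]) cube([521, 18, 86]);


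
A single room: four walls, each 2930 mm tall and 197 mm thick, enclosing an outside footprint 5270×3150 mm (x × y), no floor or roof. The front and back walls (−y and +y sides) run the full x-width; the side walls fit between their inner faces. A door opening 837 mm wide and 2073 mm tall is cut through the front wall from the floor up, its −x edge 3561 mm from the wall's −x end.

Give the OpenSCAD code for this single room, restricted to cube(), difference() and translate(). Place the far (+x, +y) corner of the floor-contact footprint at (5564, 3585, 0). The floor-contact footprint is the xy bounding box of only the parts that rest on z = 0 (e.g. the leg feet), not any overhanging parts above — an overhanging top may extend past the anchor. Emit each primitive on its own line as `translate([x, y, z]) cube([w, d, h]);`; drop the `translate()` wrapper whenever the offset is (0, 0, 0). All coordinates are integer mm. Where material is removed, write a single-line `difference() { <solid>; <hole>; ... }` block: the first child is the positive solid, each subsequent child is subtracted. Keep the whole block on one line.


difference() { translate([294, 435, 0]) cube([5270, 197, 2930]); translate([3855, 435, 0]) cube([837, 197, 2073]); }
translate([294, 3388, 0]) cube([5270, 197, 2930]);
translate([294, 632, 0]) cube([197, 2756, 2930]);
translate([5367, 632, 0]) cube([197, 2756, 2930]);


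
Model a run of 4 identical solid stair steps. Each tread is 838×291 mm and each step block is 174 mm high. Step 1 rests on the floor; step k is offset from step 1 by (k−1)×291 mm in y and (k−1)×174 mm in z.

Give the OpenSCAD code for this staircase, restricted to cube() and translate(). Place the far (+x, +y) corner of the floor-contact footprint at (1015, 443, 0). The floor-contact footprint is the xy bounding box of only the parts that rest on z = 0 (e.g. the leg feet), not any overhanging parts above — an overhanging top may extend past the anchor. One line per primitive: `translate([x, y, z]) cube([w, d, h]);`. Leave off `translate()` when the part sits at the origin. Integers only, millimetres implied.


translate([177, 152, 0]) cube([838, 291, 174]);
translate([177, 443, 174]) cube([838, 291, 174]);
translate([177, 734, 348]) cube([838, 291, 174]);
translate([177, 1025, 522]) cube([838, 291, 174]);


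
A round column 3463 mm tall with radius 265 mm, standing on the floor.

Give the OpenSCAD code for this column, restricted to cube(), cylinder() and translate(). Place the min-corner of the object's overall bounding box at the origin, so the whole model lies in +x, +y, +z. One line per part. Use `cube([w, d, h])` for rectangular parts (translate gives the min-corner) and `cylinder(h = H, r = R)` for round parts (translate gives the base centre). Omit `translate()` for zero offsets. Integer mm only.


translate([265, 265, 0]) cylinder(h = 3463, r = 265);


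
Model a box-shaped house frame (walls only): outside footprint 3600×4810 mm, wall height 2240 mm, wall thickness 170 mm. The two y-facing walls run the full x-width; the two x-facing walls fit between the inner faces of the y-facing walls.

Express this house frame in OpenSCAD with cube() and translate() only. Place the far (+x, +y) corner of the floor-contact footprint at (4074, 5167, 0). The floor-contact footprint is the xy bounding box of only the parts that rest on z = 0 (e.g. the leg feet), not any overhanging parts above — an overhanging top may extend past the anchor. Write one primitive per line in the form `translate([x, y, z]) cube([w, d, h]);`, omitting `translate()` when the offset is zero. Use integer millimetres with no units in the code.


translate([474, 357, 0]) cube([3600, 170, 2240]);
translate([474, 4997, 0]) cube([3600, 170, 2240]);
translate([474, 527, 0]) cube([170, 4470, 2240]);
translate([3904, 527, 0]) cube([170, 4470, 2240]);


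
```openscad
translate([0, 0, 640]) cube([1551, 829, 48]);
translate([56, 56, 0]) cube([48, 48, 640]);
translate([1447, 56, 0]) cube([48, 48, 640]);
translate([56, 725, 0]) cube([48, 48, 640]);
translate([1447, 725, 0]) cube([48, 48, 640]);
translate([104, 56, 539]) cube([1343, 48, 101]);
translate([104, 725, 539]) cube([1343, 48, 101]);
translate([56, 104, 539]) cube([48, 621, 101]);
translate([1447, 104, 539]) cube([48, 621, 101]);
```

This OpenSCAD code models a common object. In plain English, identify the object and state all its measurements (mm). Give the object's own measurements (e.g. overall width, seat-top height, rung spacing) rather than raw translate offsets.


A table: top 1551 mm (x) × 829 mm (y), 48 mm thick, upper face at z = 688 mm, on four 48×48 mm square legs, each inset 56 mm from the nearest pair of top edges from z = 0 to the bottom of the top. Four apron rails, 48 mm thick and 101 mm tall, run between adjacent legs with their top edges flush with the underside of the top and their outer faces flush with the legs' outer faces.


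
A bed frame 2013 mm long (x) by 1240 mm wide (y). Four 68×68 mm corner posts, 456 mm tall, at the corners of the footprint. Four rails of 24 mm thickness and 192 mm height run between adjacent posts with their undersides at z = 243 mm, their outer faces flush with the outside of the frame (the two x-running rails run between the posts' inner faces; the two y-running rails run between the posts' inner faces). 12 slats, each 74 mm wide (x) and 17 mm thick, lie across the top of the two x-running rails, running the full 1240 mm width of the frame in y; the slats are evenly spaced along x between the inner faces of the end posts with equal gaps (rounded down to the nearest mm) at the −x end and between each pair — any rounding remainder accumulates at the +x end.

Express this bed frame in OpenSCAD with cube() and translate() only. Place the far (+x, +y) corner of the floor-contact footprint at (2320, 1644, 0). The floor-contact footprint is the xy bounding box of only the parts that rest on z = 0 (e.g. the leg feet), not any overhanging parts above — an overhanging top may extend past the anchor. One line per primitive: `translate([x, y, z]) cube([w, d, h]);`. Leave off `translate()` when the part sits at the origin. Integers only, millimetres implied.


translate([307, 404, 0]) cube([68, 68, 456]);
translate([307, 1576, 0]) cube([68, 68, 456]);
translate([2252, 404, 0]) cube([68, 68, 456]);
translate([2252, 1576, 0]) cube([68, 68, 456]);
translate([375, 404, 243]) cube([1877, 24, 192]);
translate([375, 1620, 243]) cube([1877, 24, 192]);
translate([307, 472, 243]) cube([24, 1104, 192]);
translate([2296, 472, 243]) cube([24, 1104, 192]);
translate([451, 404, 435]) cube([74, 1240, 17]);
translate([601, 404, 435]) cube([74, 1240, 17]);
translate([751, 404, 435]) cube([74, 1240, 17]);
translate([901, 404, 435]) cube([74, 1240, 17]);
translate([1051, 404, 435]) cube([74, 1240, 17]);
translate([1201, 404, 435]) cube([74, 1240, 17]);
translate([1351, 404, 435]) cube([74, 1240, 17]);
translate([1501, 404, 435]) cube([74, 1240, 17]);
translate([1651, 404, 435]) cube([74, 1240, 17]);
translate([1801, 404, 435]) cube([74, 1240, 17]);
translate([1951, 404, 435]) cube([74, 1240, 17]);
translate([2101, 404, 435]) cube([74, 1240, 17]);


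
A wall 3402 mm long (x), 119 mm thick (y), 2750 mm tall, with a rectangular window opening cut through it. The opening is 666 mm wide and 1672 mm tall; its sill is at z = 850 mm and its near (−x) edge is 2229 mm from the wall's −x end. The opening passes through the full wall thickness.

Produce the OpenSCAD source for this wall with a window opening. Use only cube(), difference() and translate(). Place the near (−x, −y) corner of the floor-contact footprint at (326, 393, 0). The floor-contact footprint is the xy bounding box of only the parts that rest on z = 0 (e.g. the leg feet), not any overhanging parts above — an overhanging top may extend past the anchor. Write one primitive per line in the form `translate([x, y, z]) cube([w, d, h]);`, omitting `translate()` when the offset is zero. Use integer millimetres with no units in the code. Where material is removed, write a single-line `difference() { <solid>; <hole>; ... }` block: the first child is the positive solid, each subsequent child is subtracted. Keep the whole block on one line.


difference() { translate([326, 393, 0]) cube([3402, 119, 2750]); translate([2555, 393, 850]) cube([666, 119, 1672]); }


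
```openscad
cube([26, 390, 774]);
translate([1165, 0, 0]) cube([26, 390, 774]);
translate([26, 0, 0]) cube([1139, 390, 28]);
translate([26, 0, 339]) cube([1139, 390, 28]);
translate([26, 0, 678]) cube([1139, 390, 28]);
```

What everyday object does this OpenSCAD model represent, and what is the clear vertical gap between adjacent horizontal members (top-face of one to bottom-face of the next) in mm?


A bookshelf. The clear shelf gap is 311 mm.

Two tall side panels with 3 horizontal boards between them — a bookshelf. The first two shelf undersides are at z = 0 and z = 339; with shelf thickness 28, the clear gap is 339 − 0 − 28 = 311 mm.


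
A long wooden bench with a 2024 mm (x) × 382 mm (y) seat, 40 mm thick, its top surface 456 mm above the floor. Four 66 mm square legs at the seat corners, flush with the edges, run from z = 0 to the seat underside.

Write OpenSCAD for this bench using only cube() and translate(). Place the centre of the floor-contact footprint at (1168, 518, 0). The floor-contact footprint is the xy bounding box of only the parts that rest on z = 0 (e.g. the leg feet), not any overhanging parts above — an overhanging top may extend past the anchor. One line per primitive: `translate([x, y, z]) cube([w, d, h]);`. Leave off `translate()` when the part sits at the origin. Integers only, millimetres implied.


translate([156, 327, 416]) cube([2024, 382, 40]);
translate([156, 327, 0]) cube([66, 66, 416]);
translate([156, 643, 0]) cube([66, 66, 416]);
translate([2114, 327, 0]) cube([66, 66, 416]);
translate([2114, 643, 0]) cube([66, 66, 416]);


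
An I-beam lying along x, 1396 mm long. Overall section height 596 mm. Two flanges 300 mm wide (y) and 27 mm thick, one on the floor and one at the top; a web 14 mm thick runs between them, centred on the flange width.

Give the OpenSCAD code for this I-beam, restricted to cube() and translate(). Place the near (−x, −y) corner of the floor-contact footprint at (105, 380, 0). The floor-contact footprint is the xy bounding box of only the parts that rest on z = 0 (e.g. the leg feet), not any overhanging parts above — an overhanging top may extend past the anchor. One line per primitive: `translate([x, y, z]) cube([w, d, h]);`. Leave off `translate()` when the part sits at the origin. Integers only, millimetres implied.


translate([105, 380, 0]) cube([1396, 300, 27]);
translate([105, 523, 27]) cube([1396, 14, 542]);
translate([105, 380, 569]) cube([1396, 300, 27]);


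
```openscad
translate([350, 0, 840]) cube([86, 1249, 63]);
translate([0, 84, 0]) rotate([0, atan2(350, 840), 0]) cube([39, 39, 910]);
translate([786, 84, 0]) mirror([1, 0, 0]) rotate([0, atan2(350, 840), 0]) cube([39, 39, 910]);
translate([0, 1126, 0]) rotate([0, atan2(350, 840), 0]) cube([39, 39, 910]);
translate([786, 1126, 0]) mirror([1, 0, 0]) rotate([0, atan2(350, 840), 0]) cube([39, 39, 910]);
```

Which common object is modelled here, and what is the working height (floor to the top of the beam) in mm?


A sawhorse. The overall height is 903 mm.

A beam across two mirrored pairs of raked legs — a sawhorse. The beam's underside is at z = 840 (matching the legs' vertical rise in atan2(350, 840)) and the beam is 63 mm tall, so its top is at 840 + 63 = 903 mm. The raked legs top out at the beam's underside, so that is the highest point.


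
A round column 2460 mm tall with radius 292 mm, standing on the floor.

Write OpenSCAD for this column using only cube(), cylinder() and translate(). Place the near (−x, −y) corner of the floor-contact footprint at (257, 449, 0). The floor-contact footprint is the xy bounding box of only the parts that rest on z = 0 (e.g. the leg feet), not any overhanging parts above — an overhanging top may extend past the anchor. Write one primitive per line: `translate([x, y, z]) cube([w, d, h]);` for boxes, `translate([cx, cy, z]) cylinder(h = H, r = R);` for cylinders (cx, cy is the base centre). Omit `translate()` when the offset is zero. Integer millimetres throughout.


translate([549, 741, 0]) cylinder(h = 2460, r = 292);


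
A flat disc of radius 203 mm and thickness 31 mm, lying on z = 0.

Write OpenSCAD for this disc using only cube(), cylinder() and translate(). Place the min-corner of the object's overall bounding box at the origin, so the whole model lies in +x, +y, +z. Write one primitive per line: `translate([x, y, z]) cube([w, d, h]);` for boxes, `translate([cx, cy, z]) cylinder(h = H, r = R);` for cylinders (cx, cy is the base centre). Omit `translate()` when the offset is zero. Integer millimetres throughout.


translate([203, 203, 0]) cylinder(h = 31, r = 203);


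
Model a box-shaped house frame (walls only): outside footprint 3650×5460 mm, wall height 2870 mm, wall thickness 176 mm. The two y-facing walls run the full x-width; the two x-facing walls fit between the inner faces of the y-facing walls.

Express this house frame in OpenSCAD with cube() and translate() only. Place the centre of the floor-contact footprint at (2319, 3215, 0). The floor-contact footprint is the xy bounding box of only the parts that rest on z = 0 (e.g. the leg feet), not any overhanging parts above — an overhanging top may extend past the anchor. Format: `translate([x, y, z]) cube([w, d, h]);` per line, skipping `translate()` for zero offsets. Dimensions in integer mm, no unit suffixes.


translate([494, 485, 0]) cube([3650, 176, 2870]);
translate([494, 5769, 0]) cube([3650, 176, 2870]);
translate([494, 661, 0]) cube([176, 5108, 2870]);
translate([3968, 661, 0]) cube([176, 5108, 2870]);


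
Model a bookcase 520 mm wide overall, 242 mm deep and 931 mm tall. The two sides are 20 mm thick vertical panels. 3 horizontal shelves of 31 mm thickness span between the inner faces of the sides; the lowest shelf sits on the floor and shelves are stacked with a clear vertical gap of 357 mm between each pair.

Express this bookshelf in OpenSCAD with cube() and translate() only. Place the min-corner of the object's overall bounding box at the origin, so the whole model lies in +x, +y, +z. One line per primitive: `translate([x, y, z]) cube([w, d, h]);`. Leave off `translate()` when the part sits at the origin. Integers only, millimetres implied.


cube([20, 242, 931]);
translate([500, 0, 0]) cube([20, 242, 931]);
translate([20, 0, 0]) cube([480, 242, 31]);
translate([20, 0, 388]) cube([480, 242, 31]);
translate([20, 0, 776]) cube([480, 242, 31]);


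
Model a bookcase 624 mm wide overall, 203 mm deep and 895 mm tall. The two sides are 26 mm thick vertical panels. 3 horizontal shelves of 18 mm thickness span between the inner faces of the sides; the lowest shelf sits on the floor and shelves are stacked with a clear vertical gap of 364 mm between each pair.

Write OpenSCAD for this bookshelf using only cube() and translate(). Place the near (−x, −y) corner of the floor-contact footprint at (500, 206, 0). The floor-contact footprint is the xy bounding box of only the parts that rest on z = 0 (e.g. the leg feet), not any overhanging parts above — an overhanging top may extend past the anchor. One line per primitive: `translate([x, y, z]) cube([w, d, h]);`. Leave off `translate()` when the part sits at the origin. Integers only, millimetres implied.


translate([500, 206, 0]) cube([26, 203, 895]);
translate([1098, 206, 0]) cube([26, 203, 895]);
translate([526, 206, 0]) cube([572, 203, 18]);
translate([526, 206, 382]) cube([572, 203, 18]);
translate([526, 206, 764]) cube([572, 203, 18]);


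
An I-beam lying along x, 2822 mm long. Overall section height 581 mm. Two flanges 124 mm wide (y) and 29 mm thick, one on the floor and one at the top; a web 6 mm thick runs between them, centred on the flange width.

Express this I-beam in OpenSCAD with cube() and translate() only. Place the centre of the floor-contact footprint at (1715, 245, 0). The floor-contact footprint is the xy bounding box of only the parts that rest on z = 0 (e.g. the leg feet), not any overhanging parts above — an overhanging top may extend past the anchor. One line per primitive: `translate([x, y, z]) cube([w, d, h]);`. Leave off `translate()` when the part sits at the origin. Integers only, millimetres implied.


translate([304, 183, 0]) cube([2822, 124, 29]);
translate([304, 242, 29]) cube([2822, 6, 523]);
translate([304, 183, 552]) cube([2822, 124, 29]);


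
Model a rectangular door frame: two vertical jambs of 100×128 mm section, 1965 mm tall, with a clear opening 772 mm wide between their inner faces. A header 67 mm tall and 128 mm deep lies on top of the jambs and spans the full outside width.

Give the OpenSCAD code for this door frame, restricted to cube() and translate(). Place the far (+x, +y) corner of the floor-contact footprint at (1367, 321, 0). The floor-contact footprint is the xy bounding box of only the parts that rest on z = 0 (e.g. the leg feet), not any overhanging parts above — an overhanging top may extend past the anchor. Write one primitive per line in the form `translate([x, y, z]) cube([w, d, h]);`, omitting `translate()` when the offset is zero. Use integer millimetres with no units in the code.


translate([395, 193, 0]) cube([100, 128, 1965]);
translate([1267, 193, 0]) cube([100, 128, 1965]);
translate([395, 193, 1965]) cube([972, 128, 67]);


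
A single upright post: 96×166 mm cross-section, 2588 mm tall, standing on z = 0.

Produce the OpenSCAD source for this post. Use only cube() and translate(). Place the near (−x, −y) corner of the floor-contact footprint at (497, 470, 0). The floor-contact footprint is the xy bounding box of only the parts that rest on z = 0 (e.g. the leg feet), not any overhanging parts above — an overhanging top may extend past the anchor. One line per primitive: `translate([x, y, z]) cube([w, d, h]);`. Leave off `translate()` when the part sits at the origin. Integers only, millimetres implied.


translate([497, 470, 0]) cube([96, 166, 2588]);


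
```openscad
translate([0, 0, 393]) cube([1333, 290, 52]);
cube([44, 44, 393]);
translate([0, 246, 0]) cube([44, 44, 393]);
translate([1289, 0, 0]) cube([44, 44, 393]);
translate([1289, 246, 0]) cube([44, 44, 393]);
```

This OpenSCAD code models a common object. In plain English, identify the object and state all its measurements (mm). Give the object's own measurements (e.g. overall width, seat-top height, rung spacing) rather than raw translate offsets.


A long wooden bench with a 1333 mm (x) × 290 mm (y) seat, 52 mm thick, its top surface 445 mm above the floor. Four 44 mm square legs at the seat corners, flush with the edges, run from z = 0 to the seat underside.
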